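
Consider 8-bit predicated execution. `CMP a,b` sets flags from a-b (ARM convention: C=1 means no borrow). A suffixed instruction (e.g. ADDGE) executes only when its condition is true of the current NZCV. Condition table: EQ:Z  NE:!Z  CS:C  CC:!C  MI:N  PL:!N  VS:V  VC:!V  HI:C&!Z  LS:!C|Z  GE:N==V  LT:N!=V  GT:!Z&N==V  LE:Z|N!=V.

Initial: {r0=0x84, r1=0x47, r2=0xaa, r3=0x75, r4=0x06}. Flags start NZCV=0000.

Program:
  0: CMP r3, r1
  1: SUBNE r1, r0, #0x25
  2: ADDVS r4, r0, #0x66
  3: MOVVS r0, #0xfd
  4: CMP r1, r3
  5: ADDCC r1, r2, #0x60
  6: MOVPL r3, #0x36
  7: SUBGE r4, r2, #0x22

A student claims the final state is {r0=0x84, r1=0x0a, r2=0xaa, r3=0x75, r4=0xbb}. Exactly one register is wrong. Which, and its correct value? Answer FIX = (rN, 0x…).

FIX = (r4, 0x06)

[0] flags=0010 → (cmp)
[1] flags=0010 NE?T → r1=0x5f
[2] flags=0010 VS?F → skip
[3] flags=0010 VS?F → skip
[4] flags=1000 → (cmp)
[5] flags=1000 CC?T → r1=0x0a
[6] flags=1000 PL?F → skip
[7] flags=1000 GE?F → skip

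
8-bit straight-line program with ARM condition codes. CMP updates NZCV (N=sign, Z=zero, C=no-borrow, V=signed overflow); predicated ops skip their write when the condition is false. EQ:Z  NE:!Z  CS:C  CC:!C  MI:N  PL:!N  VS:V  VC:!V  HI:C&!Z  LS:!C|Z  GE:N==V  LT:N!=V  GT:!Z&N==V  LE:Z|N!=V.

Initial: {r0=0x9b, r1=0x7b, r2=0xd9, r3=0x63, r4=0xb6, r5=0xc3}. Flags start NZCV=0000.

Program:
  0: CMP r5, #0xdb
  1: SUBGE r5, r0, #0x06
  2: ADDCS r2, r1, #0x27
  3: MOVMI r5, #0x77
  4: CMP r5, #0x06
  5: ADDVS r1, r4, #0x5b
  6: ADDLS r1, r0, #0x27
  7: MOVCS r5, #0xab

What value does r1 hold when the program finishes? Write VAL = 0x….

0: ✓ CMP  NZCV=1000
1: · SUBGE
2: · ADDCS
3: ✓ MOVMI  r5←0x77
4: ✓ CMP  NZCV=0010
5: · ADDVS
6: · ADDLS
7: ✓ MOVCS  r5←0xab

VAL = 0x7b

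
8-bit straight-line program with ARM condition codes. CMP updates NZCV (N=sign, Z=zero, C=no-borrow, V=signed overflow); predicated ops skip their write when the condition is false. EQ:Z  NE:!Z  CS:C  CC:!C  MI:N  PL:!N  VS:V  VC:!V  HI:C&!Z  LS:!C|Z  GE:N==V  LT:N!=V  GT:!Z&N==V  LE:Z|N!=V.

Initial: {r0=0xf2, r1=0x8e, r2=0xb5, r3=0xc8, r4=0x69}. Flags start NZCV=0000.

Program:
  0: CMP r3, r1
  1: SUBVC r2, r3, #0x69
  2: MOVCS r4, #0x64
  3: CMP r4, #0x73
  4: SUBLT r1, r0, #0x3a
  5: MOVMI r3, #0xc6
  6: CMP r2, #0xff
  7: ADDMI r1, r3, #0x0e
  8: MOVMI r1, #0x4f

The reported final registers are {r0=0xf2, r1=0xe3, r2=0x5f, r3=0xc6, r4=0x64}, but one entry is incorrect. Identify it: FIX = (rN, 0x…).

0: ✓ CMP  NZCV=0010
1: ✓ SUBVC  r2←0x5f
2: ✓ MOVCS  r4←0x64
3: ✓ CMP  NZCV=1000
4: ✓ SUBLT  r1←0xb8
5: ✓ MOVMI  r3←0xc6
6: ✓ CMP  NZCV=0000
7: · ADDMI
8: · MOVMI

FIX = (r1, 0xb8)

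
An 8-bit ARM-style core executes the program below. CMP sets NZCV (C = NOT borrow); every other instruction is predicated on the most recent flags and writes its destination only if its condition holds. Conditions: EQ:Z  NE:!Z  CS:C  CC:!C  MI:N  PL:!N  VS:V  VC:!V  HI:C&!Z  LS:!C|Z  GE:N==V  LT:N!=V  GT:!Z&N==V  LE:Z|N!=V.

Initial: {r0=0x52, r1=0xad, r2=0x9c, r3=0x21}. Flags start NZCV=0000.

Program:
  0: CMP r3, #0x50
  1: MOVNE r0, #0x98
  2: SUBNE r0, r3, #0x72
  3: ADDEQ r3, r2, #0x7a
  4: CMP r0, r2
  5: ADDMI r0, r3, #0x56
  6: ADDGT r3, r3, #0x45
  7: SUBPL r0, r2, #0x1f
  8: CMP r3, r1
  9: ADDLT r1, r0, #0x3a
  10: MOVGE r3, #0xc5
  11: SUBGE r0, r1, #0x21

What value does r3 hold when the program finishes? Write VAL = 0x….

VAL = 0xc5

0: ✓ CMP  NZCV=1000
1: ✓ MOVNE  r0←0x98
2: ✓ SUBNE  r0←0xaf
3: · ADDEQ
4: ✓ CMP  NZCV=0010
5: · ADDMI
6: ✓ ADDGT  r3←0x66
7: ✓ SUBPL  r0←0x7d
8: ✓ CMP  NZCV=1001
9: · ADDLT
10: ✓ MOVGE  r3←0xc5
11: ✓ SUBGE  r0←0x8c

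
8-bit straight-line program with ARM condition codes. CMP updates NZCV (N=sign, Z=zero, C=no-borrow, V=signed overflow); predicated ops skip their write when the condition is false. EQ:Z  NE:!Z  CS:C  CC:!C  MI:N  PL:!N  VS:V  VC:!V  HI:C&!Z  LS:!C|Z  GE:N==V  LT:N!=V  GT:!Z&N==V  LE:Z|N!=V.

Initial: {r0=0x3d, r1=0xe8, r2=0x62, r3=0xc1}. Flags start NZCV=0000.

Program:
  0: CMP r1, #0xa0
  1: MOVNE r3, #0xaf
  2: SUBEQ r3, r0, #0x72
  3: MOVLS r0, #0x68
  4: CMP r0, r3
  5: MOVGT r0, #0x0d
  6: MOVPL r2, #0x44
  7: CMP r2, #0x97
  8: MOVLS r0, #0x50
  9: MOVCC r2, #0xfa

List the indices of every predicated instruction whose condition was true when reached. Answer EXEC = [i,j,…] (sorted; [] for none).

[0] flags=0010 → (cmp)
[1] flags=0010 NE?T → r3=0xaf
[2] flags=0010 EQ?F → skip
[3] flags=0010 LS?F → skip
[4] flags=1001 → (cmp)
[5] flags=1001 GT?T → r0=0x0d
[6] flags=1001 PL?F → skip
[7] flags=1001 → (cmp)
[8] flags=1001 LS?T → r0=0x50
[9] flags=1001 CC?T → r2=0xfa

EXEC = [1,5,8,9]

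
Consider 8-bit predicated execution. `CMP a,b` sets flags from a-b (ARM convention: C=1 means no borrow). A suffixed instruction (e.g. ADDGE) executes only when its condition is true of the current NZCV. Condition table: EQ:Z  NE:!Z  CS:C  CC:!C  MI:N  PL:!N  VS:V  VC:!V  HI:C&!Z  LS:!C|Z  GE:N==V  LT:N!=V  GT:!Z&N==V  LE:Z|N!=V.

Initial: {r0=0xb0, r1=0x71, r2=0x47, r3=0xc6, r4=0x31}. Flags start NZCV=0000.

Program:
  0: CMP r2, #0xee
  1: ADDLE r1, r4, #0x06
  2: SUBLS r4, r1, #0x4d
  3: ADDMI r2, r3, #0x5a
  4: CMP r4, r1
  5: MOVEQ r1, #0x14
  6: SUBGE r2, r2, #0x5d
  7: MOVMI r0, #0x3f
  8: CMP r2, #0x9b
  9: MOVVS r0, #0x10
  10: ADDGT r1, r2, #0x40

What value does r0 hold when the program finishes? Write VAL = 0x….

VAL = 0x10

[0] flags=0000 → (cmp)
[1] flags=0000 LE?F → skip
[2] flags=0000 LS?T → r4=0x24
[3] flags=0000 MI?F → skip
[4] flags=1000 → (cmp)
[5] flags=1000 EQ?F → skip
[6] flags=1000 GE?F → skip
[7] flags=1000 MI?T → r0=0x3f
[8] flags=1001 → (cmp)
[9] flags=1001 VS?T → r0=0x10
[10] flags=1001 GT?T → r1=0x87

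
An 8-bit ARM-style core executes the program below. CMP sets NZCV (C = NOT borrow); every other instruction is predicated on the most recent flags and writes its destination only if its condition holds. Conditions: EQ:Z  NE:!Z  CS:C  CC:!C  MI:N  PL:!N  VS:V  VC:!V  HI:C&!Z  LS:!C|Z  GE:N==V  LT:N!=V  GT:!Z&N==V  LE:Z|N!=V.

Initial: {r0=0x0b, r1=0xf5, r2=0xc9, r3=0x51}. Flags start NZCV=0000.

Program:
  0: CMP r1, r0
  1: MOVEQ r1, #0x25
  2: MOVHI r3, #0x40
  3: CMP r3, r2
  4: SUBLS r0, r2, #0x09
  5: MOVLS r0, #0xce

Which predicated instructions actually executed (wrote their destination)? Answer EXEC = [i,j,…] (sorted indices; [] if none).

EXEC = [2,4,5]

[0] flags=1010 → (cmp)
[1] flags=1010 EQ?F → skip
[2] flags=1010 HI?T → r3=0x40
[3] flags=0000 → (cmp)
[4] flags=0000 LS?T → r0=0xc0
[5] flags=0000 LS?T → r0=0xce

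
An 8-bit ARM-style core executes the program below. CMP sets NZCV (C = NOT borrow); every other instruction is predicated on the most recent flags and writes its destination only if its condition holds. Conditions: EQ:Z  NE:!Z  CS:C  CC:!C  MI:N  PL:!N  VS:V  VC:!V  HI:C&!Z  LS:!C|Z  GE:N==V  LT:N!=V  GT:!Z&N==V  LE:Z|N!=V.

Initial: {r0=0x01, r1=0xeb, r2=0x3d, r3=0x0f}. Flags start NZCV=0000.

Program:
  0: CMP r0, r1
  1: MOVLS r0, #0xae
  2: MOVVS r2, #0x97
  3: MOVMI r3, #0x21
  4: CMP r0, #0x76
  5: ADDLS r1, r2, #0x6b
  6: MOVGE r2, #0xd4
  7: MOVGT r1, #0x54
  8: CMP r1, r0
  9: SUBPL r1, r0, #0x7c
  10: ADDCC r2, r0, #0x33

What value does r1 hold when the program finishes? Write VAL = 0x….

0: ✓ CMP  NZCV=0000
1: ✓ MOVLS  r0←0xae
2: · MOVVS
3: · MOVMI
4: ✓ CMP  NZCV=0011
5: · ADDLS
6: · MOVGE
7: · MOVGT
8: ✓ CMP  NZCV=0010
9: ✓ SUBPL  r1←0x32
10: · ADDCC

VAL = 0x32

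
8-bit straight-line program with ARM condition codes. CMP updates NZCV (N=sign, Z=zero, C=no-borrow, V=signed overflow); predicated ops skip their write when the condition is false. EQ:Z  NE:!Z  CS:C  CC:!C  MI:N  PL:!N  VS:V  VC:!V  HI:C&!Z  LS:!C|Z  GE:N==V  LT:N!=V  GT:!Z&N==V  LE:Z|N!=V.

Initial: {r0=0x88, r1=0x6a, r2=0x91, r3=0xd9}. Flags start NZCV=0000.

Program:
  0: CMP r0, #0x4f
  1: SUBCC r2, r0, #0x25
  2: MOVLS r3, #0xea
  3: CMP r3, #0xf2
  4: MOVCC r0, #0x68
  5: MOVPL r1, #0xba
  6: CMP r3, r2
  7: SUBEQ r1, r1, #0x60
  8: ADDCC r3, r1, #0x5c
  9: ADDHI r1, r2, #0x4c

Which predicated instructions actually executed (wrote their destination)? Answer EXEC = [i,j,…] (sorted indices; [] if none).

EXEC = [4,9]

[0] flags=0011 → (cmp)
[1] flags=0011 CC?F → skip
[2] flags=0011 LS?F → skip
[3] flags=1000 → (cmp)
[4] flags=1000 CC?T → r0=0x68
[5] flags=1000 PL?F → skip
[6] flags=0010 → (cmp)
[7] flags=0010 EQ?F → skip
[8] flags=0010 CC?F → skip
[9] flags=0010 HI?T → r1=0xdd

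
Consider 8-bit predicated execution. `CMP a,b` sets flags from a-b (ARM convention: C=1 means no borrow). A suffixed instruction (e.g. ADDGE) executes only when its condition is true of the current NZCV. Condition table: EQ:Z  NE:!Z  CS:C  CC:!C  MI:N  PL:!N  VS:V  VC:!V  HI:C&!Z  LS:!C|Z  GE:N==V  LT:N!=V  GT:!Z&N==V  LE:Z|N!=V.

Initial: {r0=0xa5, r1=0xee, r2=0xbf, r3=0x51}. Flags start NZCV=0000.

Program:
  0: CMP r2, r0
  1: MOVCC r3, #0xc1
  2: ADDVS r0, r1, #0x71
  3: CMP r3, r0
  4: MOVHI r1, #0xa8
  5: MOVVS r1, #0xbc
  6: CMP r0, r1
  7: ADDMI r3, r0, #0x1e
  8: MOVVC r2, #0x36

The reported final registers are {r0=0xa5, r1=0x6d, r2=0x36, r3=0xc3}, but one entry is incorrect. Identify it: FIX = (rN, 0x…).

[0] flags=0010 → (cmp)
[1] flags=0010 CC?F → skip
[2] flags=0010 VS?F → skip
[3] flags=1001 → (cmp)
[4] flags=1001 HI?F → skip
[5] flags=1001 VS?T → r1=0xbc
[6] flags=1000 → (cmp)
[7] flags=1000 MI?T → r3=0xc3
[8] flags=1000 VC?T → r2=0x36

FIX = (r1, 0xbc)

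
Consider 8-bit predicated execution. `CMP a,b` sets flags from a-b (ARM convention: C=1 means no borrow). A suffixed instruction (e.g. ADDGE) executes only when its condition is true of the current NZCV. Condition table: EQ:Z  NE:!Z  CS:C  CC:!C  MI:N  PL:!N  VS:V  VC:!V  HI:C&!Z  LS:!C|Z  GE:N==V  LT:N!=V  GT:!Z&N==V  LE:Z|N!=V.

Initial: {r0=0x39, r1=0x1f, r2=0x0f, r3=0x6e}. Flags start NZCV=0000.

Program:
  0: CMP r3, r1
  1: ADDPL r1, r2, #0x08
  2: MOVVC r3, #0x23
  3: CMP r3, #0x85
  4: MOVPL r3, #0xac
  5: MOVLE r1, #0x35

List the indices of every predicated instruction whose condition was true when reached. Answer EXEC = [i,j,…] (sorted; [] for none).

EXEC = [1,2]

0: ✓ CMP  NZCV=0010
1: ✓ ADDPL  r1←0x17
2: ✓ MOVVC  r3←0x23
3: ✓ CMP  NZCV=1001
4: · MOVPL
5: · MOVLE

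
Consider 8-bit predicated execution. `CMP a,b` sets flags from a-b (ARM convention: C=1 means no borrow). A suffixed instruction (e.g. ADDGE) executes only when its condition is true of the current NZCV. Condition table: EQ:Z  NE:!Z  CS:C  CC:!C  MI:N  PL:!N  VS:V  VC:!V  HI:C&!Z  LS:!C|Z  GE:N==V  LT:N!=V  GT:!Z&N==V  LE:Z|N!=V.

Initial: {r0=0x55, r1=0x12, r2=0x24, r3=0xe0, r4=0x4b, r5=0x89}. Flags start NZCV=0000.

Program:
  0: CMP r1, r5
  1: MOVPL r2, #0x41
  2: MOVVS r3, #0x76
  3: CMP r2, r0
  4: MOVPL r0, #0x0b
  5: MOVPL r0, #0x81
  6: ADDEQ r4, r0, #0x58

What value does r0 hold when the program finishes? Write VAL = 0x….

VAL = 0x55

0: ✓ CMP  NZCV=1001
1: · MOVPL
2: ✓ MOVVS  r3←0x76
3: ✓ CMP  NZCV=1000
4: · MOVPL
5: · MOVPL
6: · ADDEQ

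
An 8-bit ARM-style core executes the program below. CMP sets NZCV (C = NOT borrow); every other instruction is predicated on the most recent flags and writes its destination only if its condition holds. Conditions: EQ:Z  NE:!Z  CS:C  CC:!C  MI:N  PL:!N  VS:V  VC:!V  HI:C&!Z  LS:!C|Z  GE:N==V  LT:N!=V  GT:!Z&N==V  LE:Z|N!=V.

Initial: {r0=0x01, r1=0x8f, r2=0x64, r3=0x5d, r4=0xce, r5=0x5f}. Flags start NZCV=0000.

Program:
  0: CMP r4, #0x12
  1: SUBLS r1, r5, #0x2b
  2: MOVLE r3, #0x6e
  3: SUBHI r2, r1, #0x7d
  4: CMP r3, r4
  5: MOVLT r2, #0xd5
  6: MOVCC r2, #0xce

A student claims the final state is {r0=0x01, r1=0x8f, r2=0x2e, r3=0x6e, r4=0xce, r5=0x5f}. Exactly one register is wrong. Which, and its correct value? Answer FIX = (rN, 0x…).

FIX = (r2, 0xce)

0: ✓ CMP  NZCV=1010
1: · SUBLS
2: ✓ MOVLE  r3←0x6e
3: ✓ SUBHI  r2←0x12
4: ✓ CMP  NZCV=1001
5: · MOVLT
6: ✓ MOVCC  r2←0xce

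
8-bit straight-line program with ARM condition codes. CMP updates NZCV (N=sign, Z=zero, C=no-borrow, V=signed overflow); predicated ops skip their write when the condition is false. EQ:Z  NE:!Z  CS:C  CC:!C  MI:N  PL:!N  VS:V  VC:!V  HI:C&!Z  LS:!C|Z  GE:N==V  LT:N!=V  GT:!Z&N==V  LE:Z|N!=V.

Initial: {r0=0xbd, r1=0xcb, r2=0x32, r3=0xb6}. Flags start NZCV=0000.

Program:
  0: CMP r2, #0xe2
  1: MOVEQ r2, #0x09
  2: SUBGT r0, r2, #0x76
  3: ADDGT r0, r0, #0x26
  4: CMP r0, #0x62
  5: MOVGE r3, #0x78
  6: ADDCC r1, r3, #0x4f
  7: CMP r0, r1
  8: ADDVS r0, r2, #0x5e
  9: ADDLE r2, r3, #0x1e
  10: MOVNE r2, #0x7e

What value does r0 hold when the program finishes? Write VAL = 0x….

[0] flags=0000 → (cmp)
[1] flags=0000 EQ?F → skip
[2] flags=0000 GT?T → r0=0xbc
[3] flags=0000 GT?T → r0=0xe2
[4] flags=1010 → (cmp)
[5] flags=1010 GE?F → skip
[6] flags=1010 CC?F → skip
[7] flags=0010 → (cmp)
[8] flags=0010 VS?F → skip
[9] flags=0010 LE?F → skip
[10] flags=0010 NE?T → r2=0x7e

VAL = 0xe2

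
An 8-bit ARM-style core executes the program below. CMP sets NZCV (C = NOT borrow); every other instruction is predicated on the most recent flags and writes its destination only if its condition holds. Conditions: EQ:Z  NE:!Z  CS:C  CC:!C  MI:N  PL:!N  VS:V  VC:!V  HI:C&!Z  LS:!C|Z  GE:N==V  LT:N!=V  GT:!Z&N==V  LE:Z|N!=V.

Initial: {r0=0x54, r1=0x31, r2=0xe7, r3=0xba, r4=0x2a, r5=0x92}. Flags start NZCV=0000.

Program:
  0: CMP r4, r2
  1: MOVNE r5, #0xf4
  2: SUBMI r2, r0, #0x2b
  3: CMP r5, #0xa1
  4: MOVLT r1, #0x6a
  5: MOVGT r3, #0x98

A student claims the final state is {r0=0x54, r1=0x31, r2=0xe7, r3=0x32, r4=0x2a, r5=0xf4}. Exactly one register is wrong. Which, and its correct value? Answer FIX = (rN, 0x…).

0: ✓ CMP  NZCV=0000
1: ✓ MOVNE  r5←0xf4
2: · SUBMI
3: ✓ CMP  NZCV=0010
4: · MOVLT
5: ✓ MOVGT  r3←0x98

FIX = (r3, 0x98)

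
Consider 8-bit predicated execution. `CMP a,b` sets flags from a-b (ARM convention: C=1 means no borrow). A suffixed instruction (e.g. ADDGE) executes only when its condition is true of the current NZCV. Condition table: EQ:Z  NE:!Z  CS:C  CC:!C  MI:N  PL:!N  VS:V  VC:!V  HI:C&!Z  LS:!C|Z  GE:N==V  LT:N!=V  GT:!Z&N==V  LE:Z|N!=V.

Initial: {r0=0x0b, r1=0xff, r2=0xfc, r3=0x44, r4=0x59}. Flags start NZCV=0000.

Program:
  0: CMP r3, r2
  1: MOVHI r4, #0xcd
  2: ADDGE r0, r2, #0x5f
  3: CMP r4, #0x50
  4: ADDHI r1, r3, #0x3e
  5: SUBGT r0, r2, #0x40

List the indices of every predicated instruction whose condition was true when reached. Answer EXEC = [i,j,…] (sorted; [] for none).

[0] flags=0000 → (cmp)
[1] flags=0000 HI?F → skip
[2] flags=0000 GE?T → r0=0x5b
[3] flags=0010 → (cmp)
[4] flags=0010 HI?T → r1=0x82
[5] flags=0010 GT?T → r0=0xbc

EXEC = [2,4,5]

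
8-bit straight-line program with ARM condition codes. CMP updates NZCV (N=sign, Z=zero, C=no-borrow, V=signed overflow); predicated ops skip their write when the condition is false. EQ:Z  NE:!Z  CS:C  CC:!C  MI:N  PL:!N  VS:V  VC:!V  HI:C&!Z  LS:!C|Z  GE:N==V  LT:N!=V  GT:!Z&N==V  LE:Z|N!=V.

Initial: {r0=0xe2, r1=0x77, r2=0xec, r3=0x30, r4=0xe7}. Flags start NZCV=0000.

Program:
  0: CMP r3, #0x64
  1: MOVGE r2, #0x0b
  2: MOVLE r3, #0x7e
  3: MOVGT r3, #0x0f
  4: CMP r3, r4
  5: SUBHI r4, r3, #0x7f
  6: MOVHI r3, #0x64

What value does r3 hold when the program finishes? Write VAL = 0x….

0: ✓ CMP  NZCV=1000
1: · MOVGE
2: ✓ MOVLE  r3←0x7e
3: · MOVGT
4: ✓ CMP  NZCV=1001
5: · SUBHI
6: · MOVHI

VAL = 0x7e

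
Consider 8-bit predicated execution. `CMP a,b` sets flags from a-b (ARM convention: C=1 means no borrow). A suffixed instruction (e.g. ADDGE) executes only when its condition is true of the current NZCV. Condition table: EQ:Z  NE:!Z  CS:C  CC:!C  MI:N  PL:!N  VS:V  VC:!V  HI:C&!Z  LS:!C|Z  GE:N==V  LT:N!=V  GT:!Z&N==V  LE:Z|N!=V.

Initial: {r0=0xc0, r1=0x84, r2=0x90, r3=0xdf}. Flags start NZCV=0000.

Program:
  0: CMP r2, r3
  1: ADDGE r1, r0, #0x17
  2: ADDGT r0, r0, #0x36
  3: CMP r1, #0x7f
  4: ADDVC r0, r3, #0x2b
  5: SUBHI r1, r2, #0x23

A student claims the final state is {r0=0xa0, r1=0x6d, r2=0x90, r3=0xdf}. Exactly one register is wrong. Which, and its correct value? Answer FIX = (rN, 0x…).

FIX = (r0, 0xc0)

[0] flags=1000 → (cmp)
[1] flags=1000 GE?F → skip
[2] flags=1000 GT?F → skip
[3] flags=0011 → (cmp)
[4] flags=0011 VC?F → skip
[5] flags=0011 HI?T → r1=0x6d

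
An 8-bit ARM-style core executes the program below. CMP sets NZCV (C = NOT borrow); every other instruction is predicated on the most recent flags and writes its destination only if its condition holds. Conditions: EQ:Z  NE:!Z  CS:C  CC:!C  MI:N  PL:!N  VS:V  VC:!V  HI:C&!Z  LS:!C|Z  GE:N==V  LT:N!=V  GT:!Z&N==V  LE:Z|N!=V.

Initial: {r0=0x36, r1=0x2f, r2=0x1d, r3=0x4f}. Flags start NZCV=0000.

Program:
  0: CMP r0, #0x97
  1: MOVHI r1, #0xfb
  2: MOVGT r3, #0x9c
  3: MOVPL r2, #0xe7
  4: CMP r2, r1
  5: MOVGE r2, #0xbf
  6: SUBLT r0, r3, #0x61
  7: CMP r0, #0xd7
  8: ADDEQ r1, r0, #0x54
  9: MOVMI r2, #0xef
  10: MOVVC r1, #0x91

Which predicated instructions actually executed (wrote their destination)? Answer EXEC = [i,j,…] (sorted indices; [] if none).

[0] flags=1001 → (cmp)
[1] flags=1001 HI?F → skip
[2] flags=1001 GT?T → r3=0x9c
[3] flags=1001 PL?F → skip
[4] flags=1000 → (cmp)
[5] flags=1000 GE?F → skip
[6] flags=1000 LT?T → r0=0x3b
[7] flags=0000 → (cmp)
[8] flags=0000 EQ?F → skip
[9] flags=0000 MI?F → skip
[10] flags=0000 VC?T → r1=0x91

EXEC = [2,6,10]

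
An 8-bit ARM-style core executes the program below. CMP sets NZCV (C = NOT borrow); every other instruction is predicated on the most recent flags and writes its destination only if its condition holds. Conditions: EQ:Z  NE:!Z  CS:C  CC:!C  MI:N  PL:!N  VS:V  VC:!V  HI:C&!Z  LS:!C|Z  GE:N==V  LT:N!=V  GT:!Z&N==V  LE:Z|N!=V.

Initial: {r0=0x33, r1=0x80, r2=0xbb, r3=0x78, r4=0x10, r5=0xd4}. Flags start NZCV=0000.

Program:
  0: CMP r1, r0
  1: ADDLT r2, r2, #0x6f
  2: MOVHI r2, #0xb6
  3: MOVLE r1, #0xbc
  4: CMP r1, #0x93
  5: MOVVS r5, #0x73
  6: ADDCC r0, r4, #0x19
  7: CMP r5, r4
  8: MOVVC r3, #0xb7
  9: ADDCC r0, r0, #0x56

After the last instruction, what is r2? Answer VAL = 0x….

VAL = 0xb6

[0] flags=0011 → (cmp)
[1] flags=0011 LT?T → r2=0x2a
[2] flags=0011 HI?T → r2=0xb6
[3] flags=0011 LE?T → r1=0xbc
[4] flags=0010 → (cmp)
[5] flags=0010 VS?F → skip
[6] flags=0010 CC?F → skip
[7] flags=1010 → (cmp)
[8] flags=1010 VC?T → r3=0xb7
[9] flags=1010 CC?F → skip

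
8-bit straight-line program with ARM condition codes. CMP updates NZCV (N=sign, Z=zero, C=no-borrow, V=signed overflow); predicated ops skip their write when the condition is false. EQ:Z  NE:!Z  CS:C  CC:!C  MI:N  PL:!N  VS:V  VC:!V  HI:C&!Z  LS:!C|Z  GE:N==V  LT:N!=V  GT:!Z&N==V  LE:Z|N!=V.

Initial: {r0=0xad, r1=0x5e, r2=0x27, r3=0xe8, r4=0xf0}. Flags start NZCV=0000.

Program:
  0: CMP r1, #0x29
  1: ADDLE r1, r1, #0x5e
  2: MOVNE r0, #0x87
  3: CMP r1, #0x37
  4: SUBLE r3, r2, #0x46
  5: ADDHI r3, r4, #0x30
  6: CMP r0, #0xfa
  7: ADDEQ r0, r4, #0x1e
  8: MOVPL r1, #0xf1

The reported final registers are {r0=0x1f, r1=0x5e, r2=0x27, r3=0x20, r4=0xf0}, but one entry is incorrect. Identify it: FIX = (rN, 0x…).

0: ✓ CMP  NZCV=0010
1: · ADDLE
2: ✓ MOVNE  r0←0x87
3: ✓ CMP  NZCV=0010
4: · SUBLE
5: ✓ ADDHI  r3←0x20
6: ✓ CMP  NZCV=1000
7: · ADDEQ
8: · MOVPL

FIX = (r0, 0x87)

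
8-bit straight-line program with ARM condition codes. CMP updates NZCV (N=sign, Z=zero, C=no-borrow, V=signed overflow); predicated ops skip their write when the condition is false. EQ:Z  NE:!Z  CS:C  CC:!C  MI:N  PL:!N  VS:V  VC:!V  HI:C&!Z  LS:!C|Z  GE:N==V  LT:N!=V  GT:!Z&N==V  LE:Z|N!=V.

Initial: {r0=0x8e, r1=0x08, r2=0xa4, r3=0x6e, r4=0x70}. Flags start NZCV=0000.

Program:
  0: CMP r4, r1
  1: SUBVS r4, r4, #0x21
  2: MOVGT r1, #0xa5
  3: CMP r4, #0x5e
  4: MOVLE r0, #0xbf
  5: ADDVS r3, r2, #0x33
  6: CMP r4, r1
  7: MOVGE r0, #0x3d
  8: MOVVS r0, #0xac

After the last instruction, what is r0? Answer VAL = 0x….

VAL = 0xac

[0] flags=0010 → (cmp)
[1] flags=0010 VS?F → skip
[2] flags=0010 GT?T → r1=0xa5
[3] flags=0010 → (cmp)
[4] flags=0010 LE?F → skip
[5] flags=0010 VS?F → skip
[6] flags=1001 → (cmp)
[7] flags=1001 GE?T → r0=0x3d
[8] flags=1001 VS?T → r0=0xac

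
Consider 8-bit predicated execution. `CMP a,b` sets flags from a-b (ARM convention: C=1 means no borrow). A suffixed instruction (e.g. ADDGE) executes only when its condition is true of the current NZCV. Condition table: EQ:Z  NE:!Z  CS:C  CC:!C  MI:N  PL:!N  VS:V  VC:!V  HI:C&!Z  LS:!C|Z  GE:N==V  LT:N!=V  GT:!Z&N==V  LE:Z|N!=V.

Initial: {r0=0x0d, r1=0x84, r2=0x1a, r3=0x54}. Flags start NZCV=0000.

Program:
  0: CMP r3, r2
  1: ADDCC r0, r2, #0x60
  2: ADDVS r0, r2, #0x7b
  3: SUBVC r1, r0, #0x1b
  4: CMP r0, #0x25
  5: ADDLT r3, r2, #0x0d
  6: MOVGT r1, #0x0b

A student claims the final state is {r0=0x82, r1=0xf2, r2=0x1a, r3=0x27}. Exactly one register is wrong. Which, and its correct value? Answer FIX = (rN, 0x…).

FIX = (r0, 0x0d)

[0] flags=0010 → (cmp)
[1] flags=0010 CC?F → skip
[2] flags=0010 VS?F → skip
[3] flags=0010 VC?T → r1=0xf2
[4] flags=1000 → (cmp)
[5] flags=1000 LT?T → r3=0x27
[6] flags=1000 GT?F → skip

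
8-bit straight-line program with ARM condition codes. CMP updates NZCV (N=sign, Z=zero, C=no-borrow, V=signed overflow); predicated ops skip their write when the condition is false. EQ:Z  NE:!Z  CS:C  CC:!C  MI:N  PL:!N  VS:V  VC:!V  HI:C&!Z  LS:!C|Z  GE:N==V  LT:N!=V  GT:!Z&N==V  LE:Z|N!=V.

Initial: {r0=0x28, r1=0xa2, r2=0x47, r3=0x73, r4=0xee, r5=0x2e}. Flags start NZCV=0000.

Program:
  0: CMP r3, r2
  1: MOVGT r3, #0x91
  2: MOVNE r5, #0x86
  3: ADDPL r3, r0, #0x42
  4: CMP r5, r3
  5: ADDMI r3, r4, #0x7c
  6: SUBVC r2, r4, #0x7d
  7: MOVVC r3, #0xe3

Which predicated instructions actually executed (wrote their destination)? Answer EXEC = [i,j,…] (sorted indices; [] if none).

0: ✓ CMP  NZCV=0010
1: ✓ MOVGT  r3←0x91
2: ✓ MOVNE  r5←0x86
3: ✓ ADDPL  r3←0x6a
4: ✓ CMP  NZCV=0011
5: · ADDMI
6: · SUBVC
7: · MOVVC

EXEC = [1,2,3]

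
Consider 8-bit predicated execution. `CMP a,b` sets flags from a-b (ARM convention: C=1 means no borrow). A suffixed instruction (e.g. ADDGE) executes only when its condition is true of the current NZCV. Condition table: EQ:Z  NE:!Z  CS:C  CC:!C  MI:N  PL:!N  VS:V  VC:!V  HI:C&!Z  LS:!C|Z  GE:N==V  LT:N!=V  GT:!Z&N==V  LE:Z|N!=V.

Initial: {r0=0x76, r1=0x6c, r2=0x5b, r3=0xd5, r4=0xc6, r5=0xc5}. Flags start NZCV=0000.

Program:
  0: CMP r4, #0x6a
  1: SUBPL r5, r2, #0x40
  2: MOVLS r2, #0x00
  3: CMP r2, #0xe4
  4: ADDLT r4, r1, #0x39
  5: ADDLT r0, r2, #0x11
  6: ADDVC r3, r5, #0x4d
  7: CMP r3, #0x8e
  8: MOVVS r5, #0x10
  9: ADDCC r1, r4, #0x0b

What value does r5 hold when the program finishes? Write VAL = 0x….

VAL = 0x10

0: ✓ CMP  NZCV=0011
1: ✓ SUBPL  r5←0x1b
2: · MOVLS
3: ✓ CMP  NZCV=0000
4: · ADDLT
5: · ADDLT
6: ✓ ADDVC  r3←0x68
7: ✓ CMP  NZCV=1001
8: ✓ MOVVS  r5←0x10
9: ✓ ADDCC  r1←0xd1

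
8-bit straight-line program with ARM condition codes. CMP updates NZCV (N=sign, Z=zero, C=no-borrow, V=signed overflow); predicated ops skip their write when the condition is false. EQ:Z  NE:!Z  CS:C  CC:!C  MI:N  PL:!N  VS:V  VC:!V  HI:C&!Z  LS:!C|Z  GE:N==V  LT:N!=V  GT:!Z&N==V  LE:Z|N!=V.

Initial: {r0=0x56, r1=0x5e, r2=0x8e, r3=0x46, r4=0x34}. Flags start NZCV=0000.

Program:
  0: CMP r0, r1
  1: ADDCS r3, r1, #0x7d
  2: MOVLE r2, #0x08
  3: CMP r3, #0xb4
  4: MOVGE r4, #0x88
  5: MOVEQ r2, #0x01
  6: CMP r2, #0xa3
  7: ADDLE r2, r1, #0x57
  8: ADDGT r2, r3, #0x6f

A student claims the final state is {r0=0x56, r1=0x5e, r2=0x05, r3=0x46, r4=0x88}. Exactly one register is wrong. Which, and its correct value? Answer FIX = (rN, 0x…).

FIX = (r2, 0xb5)

[0] flags=1000 → (cmp)
[1] flags=1000 CS?F → skip
[2] flags=1000 LE?T → r2=0x08
[3] flags=1001 → (cmp)
[4] flags=1001 GE?T → r4=0x88
[5] flags=1001 EQ?F → skip
[6] flags=0000 → (cmp)
[7] flags=0000 LE?F → skip
[8] flags=0000 GT?T → r2=0xb5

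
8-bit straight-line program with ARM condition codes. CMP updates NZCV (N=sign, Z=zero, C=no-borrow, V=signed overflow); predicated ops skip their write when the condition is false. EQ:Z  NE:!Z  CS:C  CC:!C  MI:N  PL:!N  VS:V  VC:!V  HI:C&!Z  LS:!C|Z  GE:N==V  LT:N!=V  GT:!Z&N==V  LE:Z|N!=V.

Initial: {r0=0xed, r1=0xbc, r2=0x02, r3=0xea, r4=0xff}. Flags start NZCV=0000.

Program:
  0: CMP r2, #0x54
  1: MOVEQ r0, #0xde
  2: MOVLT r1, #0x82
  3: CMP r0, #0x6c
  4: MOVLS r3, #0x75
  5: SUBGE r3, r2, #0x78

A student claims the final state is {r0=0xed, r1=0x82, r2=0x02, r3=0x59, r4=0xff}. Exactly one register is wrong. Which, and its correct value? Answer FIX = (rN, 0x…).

[0] flags=1000 → (cmp)
[1] flags=1000 EQ?F → skip
[2] flags=1000 LT?T → r1=0x82
[3] flags=1010 → (cmp)
[4] flags=1010 LS?F → skip
[5] flags=1010 GE?F → skip

FIX = (r3, 0xea)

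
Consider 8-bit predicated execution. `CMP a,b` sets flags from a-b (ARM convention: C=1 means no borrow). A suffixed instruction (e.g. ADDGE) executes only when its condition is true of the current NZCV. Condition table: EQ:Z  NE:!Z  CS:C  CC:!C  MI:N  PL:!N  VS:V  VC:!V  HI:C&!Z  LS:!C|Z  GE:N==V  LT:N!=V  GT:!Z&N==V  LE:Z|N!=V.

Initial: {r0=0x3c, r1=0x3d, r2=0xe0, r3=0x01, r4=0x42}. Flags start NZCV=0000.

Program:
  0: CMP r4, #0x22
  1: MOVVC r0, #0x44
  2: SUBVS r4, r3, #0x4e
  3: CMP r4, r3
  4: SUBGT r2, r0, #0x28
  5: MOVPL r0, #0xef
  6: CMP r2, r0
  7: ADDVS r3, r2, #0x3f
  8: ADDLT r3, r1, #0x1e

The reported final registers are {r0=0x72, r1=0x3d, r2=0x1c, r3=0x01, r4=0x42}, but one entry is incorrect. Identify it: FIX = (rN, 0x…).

0: ✓ CMP  NZCV=0010
1: ✓ MOVVC  r0←0x44
2: · SUBVS
3: ✓ CMP  NZCV=0010
4: ✓ SUBGT  r2←0x1c
5: ✓ MOVPL  r0←0xef
6: ✓ CMP  NZCV=0000
7: · ADDVS
8: · ADDLT

FIX = (r0, 0xef)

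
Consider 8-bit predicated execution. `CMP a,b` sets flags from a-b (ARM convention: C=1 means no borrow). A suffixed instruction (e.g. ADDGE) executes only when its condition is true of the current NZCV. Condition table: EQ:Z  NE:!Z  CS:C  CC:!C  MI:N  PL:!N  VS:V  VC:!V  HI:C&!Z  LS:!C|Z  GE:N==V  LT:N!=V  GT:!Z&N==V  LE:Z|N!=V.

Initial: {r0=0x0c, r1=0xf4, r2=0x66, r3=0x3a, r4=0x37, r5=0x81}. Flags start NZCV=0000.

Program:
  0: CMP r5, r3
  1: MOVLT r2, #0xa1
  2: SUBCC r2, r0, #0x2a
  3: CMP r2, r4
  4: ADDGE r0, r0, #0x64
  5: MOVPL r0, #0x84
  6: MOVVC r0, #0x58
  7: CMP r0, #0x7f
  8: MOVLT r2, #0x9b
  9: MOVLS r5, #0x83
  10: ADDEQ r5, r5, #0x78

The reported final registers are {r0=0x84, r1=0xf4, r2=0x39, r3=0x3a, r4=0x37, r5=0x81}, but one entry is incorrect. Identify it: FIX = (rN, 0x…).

FIX = (r2, 0x9b)

0: ✓ CMP  NZCV=0011
1: ✓ MOVLT  r2←0xa1
2: · SUBCC
3: ✓ CMP  NZCV=0011
4: · ADDGE
5: ✓ MOVPL  r0←0x84
6: · MOVVC
7: ✓ CMP  NZCV=0011
8: ✓ MOVLT  r2←0x9b
9: · MOVLS
10: · ADDEQ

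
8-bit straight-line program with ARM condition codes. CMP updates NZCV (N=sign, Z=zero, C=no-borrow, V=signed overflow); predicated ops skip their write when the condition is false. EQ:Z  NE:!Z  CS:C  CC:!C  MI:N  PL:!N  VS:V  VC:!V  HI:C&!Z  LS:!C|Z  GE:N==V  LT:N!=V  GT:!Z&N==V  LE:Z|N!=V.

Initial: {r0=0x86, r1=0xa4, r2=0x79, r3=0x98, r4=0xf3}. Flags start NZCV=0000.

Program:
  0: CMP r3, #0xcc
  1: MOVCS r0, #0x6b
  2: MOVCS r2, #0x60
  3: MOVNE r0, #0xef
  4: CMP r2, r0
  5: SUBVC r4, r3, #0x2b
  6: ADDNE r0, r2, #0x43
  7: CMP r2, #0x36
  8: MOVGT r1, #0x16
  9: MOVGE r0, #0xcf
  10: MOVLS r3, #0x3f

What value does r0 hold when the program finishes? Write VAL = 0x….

VAL = 0xcf

[0] flags=1000 → (cmp)
[1] flags=1000 CS?F → skip
[2] flags=1000 CS?F → skip
[3] flags=1000 NE?T → r0=0xef
[4] flags=1001 → (cmp)
[5] flags=1001 VC?F → skip
[6] flags=1001 NE?T → r0=0xbc
[7] flags=0010 → (cmp)
[8] flags=0010 GT?T → r1=0x16
[9] flags=0010 GE?T → r0=0xcf
[10] flags=0010 LS?F → skip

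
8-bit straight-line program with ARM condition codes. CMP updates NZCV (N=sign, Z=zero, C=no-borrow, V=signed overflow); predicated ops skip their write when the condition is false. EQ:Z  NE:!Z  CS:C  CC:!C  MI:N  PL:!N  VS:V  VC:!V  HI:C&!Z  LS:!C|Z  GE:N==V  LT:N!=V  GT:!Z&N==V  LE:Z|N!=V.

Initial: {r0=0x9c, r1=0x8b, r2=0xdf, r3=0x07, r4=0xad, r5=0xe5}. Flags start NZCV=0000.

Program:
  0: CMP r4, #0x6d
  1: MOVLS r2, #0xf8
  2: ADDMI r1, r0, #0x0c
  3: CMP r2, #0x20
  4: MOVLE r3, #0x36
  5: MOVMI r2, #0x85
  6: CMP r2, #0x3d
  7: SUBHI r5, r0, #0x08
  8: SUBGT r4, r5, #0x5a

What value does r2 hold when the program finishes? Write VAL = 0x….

0: ✓ CMP  NZCV=0011
1: · MOVLS
2: · ADDMI
3: ✓ CMP  NZCV=1010
4: ✓ MOVLE  r3←0x36
5: ✓ MOVMI  r2←0x85
6: ✓ CMP  NZCV=0011
7: ✓ SUBHI  r5←0x94
8: · SUBGT

VAL = 0x85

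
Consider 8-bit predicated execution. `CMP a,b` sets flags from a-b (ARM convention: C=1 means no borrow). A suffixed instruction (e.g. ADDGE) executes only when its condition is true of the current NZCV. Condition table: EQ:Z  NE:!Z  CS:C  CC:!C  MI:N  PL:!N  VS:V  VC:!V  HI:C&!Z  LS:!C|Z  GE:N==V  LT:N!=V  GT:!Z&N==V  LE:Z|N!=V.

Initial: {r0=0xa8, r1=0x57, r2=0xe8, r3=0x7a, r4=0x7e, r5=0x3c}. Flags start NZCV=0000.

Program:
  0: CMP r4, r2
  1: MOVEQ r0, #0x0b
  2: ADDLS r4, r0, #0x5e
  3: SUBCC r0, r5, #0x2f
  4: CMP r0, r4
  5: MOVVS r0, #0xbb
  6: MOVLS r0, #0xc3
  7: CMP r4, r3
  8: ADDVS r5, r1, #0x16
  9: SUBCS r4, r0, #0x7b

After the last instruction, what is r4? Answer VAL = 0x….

[0] flags=1001 → (cmp)
[1] flags=1001 EQ?F → skip
[2] flags=1001 LS?T → r4=0x06
[3] flags=1001 CC?T → r0=0x0d
[4] flags=0010 → (cmp)
[5] flags=0010 VS?F → skip
[6] flags=0010 LS?F → skip
[7] flags=1000 → (cmp)
[8] flags=1000 VS?F → skip
[9] flags=1000 CS?F → skip

VAL = 0x06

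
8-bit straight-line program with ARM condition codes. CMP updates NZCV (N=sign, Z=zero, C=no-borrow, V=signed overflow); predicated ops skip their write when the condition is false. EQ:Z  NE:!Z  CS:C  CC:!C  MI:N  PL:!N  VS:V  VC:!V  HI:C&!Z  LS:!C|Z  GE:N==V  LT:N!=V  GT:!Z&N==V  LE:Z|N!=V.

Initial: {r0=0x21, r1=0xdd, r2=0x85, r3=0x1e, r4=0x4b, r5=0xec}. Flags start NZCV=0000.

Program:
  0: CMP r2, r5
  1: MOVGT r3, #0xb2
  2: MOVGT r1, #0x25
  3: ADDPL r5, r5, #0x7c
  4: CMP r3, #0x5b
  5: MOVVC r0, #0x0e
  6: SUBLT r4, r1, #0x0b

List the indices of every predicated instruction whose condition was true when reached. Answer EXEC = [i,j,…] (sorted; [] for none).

EXEC = [5,6]

[0] flags=1000 → (cmp)
[1] flags=1000 GT?F → skip
[2] flags=1000 GT?F → skip
[3] flags=1000 PL?F → skip
[4] flags=1000 → (cmp)
[5] flags=1000 VC?T → r0=0x0e
[6] flags=1000 LT?T → r4=0xd2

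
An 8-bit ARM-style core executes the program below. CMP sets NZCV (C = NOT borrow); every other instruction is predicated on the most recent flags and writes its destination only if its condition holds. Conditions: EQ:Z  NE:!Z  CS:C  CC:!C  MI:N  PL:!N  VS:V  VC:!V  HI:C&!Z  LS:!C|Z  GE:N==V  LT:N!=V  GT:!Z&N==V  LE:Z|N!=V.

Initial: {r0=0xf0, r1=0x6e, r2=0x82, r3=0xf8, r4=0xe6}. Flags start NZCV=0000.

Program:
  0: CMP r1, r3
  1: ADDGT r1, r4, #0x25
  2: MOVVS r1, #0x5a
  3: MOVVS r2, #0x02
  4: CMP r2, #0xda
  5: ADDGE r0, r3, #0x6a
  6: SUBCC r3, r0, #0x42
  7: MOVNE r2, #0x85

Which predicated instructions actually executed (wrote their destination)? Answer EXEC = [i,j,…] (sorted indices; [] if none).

[0] flags=0000 → (cmp)
[1] flags=0000 GT?T → r1=0x0b
[2] flags=0000 VS?F → skip
[3] flags=0000 VS?F → skip
[4] flags=1000 → (cmp)
[5] flags=1000 GE?F → skip
[6] flags=1000 CC?T → r3=0xae
[7] flags=1000 NE?T → r2=0x85

EXEC = [1,6,7]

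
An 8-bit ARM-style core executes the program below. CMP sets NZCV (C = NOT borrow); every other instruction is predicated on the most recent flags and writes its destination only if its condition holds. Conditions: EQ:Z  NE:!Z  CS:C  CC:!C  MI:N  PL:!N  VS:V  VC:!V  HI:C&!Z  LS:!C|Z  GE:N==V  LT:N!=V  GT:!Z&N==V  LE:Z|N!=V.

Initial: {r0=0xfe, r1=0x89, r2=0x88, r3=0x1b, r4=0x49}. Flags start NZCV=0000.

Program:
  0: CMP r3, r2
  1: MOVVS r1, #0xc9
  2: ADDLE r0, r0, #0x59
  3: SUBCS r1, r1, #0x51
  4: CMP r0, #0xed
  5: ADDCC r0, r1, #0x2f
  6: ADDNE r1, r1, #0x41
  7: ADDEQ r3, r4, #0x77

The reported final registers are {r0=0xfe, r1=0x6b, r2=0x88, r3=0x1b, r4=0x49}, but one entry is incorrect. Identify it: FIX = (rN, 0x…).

FIX = (r1, 0x0a)

0: ✓ CMP  NZCV=1001
1: ✓ MOVVS  r1←0xc9
2: · ADDLE
3: · SUBCS
4: ✓ CMP  NZCV=0010
5: · ADDCC
6: ✓ ADDNE  r1←0x0a
7: · ADDEQ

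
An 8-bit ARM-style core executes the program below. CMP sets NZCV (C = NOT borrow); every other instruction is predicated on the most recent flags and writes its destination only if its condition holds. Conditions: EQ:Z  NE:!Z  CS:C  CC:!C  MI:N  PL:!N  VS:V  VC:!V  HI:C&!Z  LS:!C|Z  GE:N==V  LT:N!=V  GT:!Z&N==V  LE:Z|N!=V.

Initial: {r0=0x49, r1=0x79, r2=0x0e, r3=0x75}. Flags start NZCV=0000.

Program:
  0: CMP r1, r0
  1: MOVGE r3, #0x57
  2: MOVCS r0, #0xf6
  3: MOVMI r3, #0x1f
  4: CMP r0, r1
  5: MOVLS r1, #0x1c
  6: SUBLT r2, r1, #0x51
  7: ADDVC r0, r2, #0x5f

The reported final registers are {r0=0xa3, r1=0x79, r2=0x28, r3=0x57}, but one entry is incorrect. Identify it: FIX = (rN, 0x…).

FIX = (r0, 0xf6)

0: ✓ CMP  NZCV=0010
1: ✓ MOVGE  r3←0x57
2: ✓ MOVCS  r0←0xf6
3: · MOVMI
4: ✓ CMP  NZCV=0011
5: · MOVLS
6: ✓ SUBLT  r2←0x28
7: · ADDVC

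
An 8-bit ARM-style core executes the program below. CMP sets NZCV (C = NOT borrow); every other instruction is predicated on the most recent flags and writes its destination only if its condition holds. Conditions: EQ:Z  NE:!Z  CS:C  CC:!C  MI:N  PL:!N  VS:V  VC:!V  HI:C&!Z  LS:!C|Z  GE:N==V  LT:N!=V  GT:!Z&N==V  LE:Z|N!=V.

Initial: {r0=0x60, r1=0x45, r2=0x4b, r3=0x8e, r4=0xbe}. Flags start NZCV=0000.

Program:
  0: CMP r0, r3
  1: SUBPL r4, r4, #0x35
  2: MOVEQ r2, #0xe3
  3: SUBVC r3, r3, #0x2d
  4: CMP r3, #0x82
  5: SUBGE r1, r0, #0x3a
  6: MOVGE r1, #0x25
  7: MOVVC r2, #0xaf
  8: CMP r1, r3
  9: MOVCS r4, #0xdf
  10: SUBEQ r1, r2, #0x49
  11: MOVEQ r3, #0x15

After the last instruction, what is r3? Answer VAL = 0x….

VAL = 0x8e

[0] flags=1001 → (cmp)
[1] flags=1001 PL?F → skip
[2] flags=1001 EQ?F → skip
[3] flags=1001 VC?F → skip
[4] flags=0010 → (cmp)
[5] flags=0010 GE?T → r1=0x26
[6] flags=0010 GE?T → r1=0x25
[7] flags=0010 VC?T → r2=0xaf
[8] flags=1001 → (cmp)
[9] flags=1001 CS?F → skip
[10] flags=1001 EQ?F → skip
[11] flags=1001 EQ?F → skip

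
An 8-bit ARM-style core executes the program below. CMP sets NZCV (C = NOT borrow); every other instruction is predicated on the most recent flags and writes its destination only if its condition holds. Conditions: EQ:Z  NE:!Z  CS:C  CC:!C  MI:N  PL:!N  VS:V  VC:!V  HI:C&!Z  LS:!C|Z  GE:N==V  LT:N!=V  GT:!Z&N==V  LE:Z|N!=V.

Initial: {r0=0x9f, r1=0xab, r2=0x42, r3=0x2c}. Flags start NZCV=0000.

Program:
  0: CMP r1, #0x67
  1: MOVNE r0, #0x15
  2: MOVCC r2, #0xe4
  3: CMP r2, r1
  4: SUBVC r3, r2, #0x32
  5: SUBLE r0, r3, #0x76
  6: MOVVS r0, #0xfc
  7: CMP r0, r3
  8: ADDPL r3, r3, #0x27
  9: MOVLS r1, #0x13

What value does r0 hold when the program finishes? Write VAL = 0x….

[0] flags=0011 → (cmp)
[1] flags=0011 NE?T → r0=0x15
[2] flags=0011 CC?F → skip
[3] flags=1001 → (cmp)
[4] flags=1001 VC?F → skip
[5] flags=1001 LE?F → skip
[6] flags=1001 VS?T → r0=0xfc
[7] flags=1010 → (cmp)
[8] flags=1010 PL?F → skip
[9] flags=1010 LS?F → skip

VAL = 0xfc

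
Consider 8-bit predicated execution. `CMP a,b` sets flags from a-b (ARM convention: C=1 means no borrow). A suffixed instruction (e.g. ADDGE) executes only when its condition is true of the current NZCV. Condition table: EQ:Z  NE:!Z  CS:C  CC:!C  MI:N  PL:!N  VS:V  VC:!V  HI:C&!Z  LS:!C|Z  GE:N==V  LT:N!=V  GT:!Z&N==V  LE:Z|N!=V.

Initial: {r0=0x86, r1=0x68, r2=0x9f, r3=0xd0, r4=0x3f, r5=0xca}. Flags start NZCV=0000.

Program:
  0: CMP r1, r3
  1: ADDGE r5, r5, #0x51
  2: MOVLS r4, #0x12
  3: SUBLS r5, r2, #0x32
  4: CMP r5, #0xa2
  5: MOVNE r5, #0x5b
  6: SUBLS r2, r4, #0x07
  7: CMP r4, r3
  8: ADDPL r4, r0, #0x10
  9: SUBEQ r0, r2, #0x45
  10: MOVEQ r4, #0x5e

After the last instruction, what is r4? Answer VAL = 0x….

0: ✓ CMP  NZCV=1001
1: ✓ ADDGE  r5←0x1b
2: ✓ MOVLS  r4←0x12
3: ✓ SUBLS  r5←0x6d
4: ✓ CMP  NZCV=1001
5: ✓ MOVNE  r5←0x5b
6: ✓ SUBLS  r2←0x0b
7: ✓ CMP  NZCV=0000
8: ✓ ADDPL  r4←0x96
9: · SUBEQ
10: · MOVEQ

VAL = 0x96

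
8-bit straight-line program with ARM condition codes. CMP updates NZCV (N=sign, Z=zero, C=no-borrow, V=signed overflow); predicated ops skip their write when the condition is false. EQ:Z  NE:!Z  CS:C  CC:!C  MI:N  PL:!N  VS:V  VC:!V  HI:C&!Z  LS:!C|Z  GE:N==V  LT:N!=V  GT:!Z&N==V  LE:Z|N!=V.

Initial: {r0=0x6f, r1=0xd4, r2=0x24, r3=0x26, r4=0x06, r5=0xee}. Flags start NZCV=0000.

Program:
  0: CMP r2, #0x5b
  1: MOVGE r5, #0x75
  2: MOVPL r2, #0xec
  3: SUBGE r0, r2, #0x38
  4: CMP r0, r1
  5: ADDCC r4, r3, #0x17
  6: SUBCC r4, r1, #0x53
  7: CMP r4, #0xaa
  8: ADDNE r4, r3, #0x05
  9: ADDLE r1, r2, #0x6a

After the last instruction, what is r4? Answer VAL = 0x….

VAL = 0x2b

0: ✓ CMP  NZCV=1000
1: · MOVGE
2: · MOVPL
3: · SUBGE
4: ✓ CMP  NZCV=1001
5: ✓ ADDCC  r4←0x3d
6: ✓ SUBCC  r4←0x81
7: ✓ CMP  NZCV=1000
8: ✓ ADDNE  r4←0x2b
9: ✓ ADDLE  r1←0x8e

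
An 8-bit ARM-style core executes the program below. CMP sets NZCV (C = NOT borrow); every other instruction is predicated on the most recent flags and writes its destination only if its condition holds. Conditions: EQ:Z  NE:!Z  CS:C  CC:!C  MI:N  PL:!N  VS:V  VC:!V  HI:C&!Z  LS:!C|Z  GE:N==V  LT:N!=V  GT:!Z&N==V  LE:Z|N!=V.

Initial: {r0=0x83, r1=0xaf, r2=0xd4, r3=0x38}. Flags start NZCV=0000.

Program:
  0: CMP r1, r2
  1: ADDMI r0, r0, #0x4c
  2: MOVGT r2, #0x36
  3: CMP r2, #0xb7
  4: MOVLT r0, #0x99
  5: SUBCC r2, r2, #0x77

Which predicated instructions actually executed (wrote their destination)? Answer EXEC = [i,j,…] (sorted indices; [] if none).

0: ✓ CMP  NZCV=1000
1: ✓ ADDMI  r0←0xcf
2: · MOVGT
3: ✓ CMP  NZCV=0010
4: · MOVLT
5: · SUBCC

EXEC = [1]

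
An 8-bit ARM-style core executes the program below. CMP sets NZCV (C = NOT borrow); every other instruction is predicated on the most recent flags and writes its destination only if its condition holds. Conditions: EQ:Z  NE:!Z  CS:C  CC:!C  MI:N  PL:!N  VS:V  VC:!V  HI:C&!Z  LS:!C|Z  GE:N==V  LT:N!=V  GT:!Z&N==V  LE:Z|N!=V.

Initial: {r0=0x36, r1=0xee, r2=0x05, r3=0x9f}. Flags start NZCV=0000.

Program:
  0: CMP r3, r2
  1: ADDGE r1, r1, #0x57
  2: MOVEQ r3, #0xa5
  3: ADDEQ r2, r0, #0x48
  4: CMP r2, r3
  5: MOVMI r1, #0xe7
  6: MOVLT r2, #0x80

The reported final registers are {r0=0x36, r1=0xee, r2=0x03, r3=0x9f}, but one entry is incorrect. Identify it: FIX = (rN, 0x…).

[0] flags=1010 → (cmp)
[1] flags=1010 GE?F → skip
[2] flags=1010 EQ?F → skip
[3] flags=1010 EQ?F → skip
[4] flags=0000 → (cmp)
[5] flags=0000 MI?F → skip
[6] flags=0000 LT?F → skip

FIX = (r2, 0x05)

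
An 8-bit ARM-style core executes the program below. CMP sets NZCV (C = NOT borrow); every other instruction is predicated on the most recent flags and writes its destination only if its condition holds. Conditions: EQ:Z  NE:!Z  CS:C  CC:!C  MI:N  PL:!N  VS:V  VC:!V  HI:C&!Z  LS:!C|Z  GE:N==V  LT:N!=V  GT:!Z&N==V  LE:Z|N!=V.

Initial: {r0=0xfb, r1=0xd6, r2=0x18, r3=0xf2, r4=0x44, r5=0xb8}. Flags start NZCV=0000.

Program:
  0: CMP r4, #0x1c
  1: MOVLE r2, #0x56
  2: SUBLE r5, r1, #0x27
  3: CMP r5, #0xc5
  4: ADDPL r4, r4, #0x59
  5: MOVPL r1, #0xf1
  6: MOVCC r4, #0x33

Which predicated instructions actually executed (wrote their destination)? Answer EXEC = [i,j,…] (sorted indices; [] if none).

EXEC = [6]

0: ✓ CMP  NZCV=0010
1: · MOVLE
2: · SUBLE
3: ✓ CMP  NZCV=1000
4: · ADDPL
5: · MOVPL
6: ✓ MOVCC  r4←0x33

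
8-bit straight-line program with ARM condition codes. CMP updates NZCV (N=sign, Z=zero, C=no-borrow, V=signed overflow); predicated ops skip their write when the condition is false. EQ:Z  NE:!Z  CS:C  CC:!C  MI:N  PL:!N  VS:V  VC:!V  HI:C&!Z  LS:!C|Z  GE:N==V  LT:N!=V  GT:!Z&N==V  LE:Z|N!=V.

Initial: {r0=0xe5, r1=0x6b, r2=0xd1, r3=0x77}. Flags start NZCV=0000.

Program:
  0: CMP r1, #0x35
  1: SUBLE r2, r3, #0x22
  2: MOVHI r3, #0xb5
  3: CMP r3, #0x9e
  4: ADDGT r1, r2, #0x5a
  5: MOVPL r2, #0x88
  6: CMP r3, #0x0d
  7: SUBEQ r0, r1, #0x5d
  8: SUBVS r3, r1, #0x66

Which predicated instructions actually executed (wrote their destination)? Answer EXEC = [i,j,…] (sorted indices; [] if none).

0: ✓ CMP  NZCV=0010
1: · SUBLE
2: ✓ MOVHI  r3←0xb5
3: ✓ CMP  NZCV=0010
4: ✓ ADDGT  r1←0x2b
5: ✓ MOVPL  r2←0x88
6: ✓ CMP  NZCV=1010
7: · SUBEQ
8: · SUBVS

EXEC = [2,4,5]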